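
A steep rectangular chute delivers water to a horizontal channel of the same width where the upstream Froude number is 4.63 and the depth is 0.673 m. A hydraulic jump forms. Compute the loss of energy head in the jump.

Fr₁ = 4.63 (given).
Conjugate-depth relation: y₂/y₁ = ½[√(1 + 8Fr₁²) − 1] = ½[√172.5 − 1] = 6.07.
y₂ = 6.07 × 0.673 = 4.08 m.
V₁ = Fr₁·√(g·y₁) = 4.63×√(9.81×0.673) = 11.9 m/s; q = V₁·y₁ = 8.01 m²/s. V₂ = q/y₂ = 8.01/4.08 = 1.96 m/s. E₁ = y₁ + V₁²/2g = 7.89 m; E₂ = y₂ + V₂²/2g = 4.28 m. ΔE = E₁ − E₂ = 3.61 m.

ΔE = 3.61 m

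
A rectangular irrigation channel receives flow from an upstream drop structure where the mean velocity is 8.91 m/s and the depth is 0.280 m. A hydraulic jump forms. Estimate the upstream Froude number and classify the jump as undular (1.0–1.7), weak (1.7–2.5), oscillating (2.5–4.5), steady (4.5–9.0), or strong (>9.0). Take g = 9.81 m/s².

Fr₁ = V₁/√(g·y₁) = 8.91/√(9.81×0.280) = 5.38.
Fr₁ = 5.38 lies in the steady range.

Fr₁ = 5.38; steady jump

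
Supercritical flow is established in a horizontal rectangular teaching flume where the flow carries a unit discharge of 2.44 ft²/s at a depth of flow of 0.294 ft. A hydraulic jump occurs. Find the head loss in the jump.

ΔE = 0.284 ft

V₁ = q/y₁ = 2.44/0.294 = 8.30 ft/s. Fr₁ = V₁/√(g·y₁) = 8.30/√(32.2×0.294) = 2.70.
Sequent-depth ratio: y₂/y₁ = ½[√(1 + 8Fr₁²) − 1] = ½[√59.21 − 1] = 3.35.
y₂ = 3.35 × 0.294 = 0.984 ft.
V₂ = q/y₂ = 2.44/0.984 = 2.48 ft/s. E₁ = y₁ + V₁²/2g = 1.36 ft; E₂ = y₂ + V₂²/2g = 1.08 ft. ΔE = E₁ − E₂ = 0.284 ft.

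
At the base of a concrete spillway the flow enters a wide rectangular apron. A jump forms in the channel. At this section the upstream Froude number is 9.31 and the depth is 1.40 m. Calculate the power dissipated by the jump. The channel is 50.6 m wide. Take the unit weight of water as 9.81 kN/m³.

Fr₁ = 9.31 (given).
By Bélanger, y₂/y₁ = ½[√(1 + 8Fr₁²) − 1] = ½[√694.4 − 1] = 12.7.
y₂ = 12.7 × 1.40 = 17.7 m.
V₁ = Fr₁·√(g·y₁) = 9.31×√(9.81×1.40) = 34.5 m/s; q = V₁·y₁ = 48.3 m²/s. V₂ = q/y₂ = 48.3/17.7 = 2.72 m/s. E₁ = y₁ + V₁²/2g = 62.1 m; E₂ = y₂ + V₂²/2g = 18.1 m. ΔE = E₁ − E₂ = 43.9 m.
Q = q·b = 48.3 × 50.6 = 2444 m³/s. P = γ·Q·ΔE = 9.81 × 2444 × 43.9 = 1053780 kW.

P = 1053780 kW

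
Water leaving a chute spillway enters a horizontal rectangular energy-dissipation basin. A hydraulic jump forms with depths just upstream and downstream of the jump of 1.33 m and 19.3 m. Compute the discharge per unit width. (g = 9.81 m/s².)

q = 51.0 m²/s

For a rectangular channel the momentum equation gives q² = ½·g·y₁·y₂·(y₁ + y₂) = ½×9.81×1.33×19.3×20.6 = 2597.
q = √2597 = 51.0 m²/s.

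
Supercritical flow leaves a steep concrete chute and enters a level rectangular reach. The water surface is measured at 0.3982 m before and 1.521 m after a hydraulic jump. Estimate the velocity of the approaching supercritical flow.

V₁ = 5.996 m/s

For a rectangular channel the momentum equation gives q² = ½·g·y₁·y₂·(y₁ + y₂) = ½×9.81×0.3982×1.521×1.919 = 5.702.
q = √5.702 = 2.388 m²/s.
V₁ = q/y₁ = 2.388/0.3982 = 5.996 m/s.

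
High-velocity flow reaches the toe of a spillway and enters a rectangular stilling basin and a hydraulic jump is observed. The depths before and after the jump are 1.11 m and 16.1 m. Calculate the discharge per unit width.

q = 38.8 m²/s

For a rectangular channel the momentum equation gives q² = ½·g·y₁·y₂·(y₁ + y₂) = ½×9.81×1.11×16.1×17.2 = 1509.
q = √1509 = 38.8 m²/s.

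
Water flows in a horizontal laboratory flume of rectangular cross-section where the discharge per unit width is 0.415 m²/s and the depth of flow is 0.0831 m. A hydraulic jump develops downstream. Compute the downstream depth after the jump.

y₂ = 0.610 m

V₁ = q/y₁ = 0.415/0.0831 = 4.99 m/s. Fr₁ = V₁/√(g·y₁) = 4.99/√(9.81×0.0831) = 5.53.
By Bélanger, y₂/y₁ = ½[√(1 + 8Fr₁²) − 1] = ½[√245.7 − 1] = 7.34.
y₂ = 7.34 × 0.0831 = 0.610 m.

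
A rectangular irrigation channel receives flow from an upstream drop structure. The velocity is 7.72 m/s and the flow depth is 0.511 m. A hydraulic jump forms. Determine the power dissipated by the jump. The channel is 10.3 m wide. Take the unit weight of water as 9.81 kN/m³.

Fr₁ = V₁/√(g·y₁) = 7.72/√(9.81×0.511) = 3.45.
Conjugate-depth relation: y₂/y₁ = ½[√(1 + 8Fr₁²) − 1] = ½[√96.11 − 1] = 4.40.
y₂ = 4.40 × 0.511 = 2.25 m.
q = V₁·y₁ = 7.72 × 0.511 = 3.94 m²/s. V₂ = q/y₂ = 3.94/2.25 = 1.75 m/s. E₁ = y₁ + V₁²/2g = 3.55 m; E₂ = y₂ + V₂²/2g = 2.41 m. ΔE = E₁ − E₂ = 1.14 m.
Q = q·b = 3.94 × 10.3 = 40.6 m³/s. P = γ·Q·ΔE = 9.81 × 40.6 × 1.14 = 455 kW.

P = 455 kW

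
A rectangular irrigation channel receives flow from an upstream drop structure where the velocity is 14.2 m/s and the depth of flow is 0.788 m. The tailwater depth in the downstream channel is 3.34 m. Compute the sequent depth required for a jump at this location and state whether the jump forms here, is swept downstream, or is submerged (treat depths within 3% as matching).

y₂ = 5.31 m; the jump is swept downstream

Fr₁ = V₁/√(g·y₁) = 14.2/√(9.81×0.788) = 5.11.
By Bélanger, y₂/y₁ = ½[√(1 + 8Fr₁²) − 1] = ½[√209.7 − 1] = 6.74.
y₂ = 6.74 × 0.788 = 5.31 m.
Tailwater y_tw = 3.34 m: y_tw < y₂, so the jump is swept downstream.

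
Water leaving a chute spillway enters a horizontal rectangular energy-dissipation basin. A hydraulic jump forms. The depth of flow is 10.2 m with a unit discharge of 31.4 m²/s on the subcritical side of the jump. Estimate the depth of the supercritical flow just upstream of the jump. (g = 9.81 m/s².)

V₂ = q/y₂ = 31.4/10.2 = 3.08 m/s; Fr₂ = V₂/√(g·y₂) = 0.308.
The Bélanger relation is symmetric: y₁/y₂ = ½[√(1 + 8Fr₂²) − 1] = ½[√1.758 − 1] = 0.163.
y₁ = 0.163 × 10.2 = 1.66 m.

y₁ = 1.66 m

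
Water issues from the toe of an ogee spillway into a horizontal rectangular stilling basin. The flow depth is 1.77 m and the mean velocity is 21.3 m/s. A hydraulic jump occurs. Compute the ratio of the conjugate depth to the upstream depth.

Fr₁ = V₁/√(g·y₁) = 21.3/√(9.81×1.77) = 5.11.
By Bélanger, y₂/y₁ = ½[√(1 + 8Fr₁²) − 1] = ½[√210.0 − 1] = 6.75.

y₂/y₁ = 6.75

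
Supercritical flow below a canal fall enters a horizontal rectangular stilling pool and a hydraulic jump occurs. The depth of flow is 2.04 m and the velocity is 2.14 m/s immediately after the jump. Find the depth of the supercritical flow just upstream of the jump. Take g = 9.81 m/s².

Fr₂ = V₂/√(g·y₂) = 2.14/√(9.81×2.04) = 0.478.
Applying the sequent-depth relation in reverse, y₁/y₂ = ½[√(1 + 8Fr₂²) − 1] = ½[√2.831 − 1] = 0.341.
y₁ = 0.341 × 2.04 = 0.696 m.

y₁ = 0.696 m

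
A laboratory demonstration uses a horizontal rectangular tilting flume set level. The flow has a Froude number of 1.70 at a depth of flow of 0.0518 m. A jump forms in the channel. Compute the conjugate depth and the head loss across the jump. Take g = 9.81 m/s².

Fr₁ = 1.70 (given).
By Bélanger, y₂/y₁ = ½[√(1 + 8Fr₁²) − 1] = ½[√24.12 − 1] = 1.96.
y₂ = 1.96 × 0.0518 = 0.101 m.
V₁ = Fr₁·√(g·y₁) = 1.70×√(9.81×0.0518) = 1.21 m/s; q = V₁·y₁ = 0.0628 m²/s. V₂ = q/y₂ = 0.0628/0.101 = 0.620 m/s. E₁ = y₁ + V₁²/2g = 0.127 m; E₂ = y₂ + V₂²/2g = 0.121 m. ΔE = E₁ − E₂ = 0.00578 m.

y₂ = 0.101 m; ΔE = 0.00578 m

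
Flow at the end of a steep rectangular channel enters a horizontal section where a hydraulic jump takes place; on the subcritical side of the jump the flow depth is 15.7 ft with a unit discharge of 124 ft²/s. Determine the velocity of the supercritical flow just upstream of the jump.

V₂ = q/y₂ = 124/15.7 = 7.90 ft/s; Fr₂ = V₂/√(g·y₂) = 0.351.
Since the conjugate-depth ratio holds either way, y₁/y₂ = ½[√(1 + 8Fr₂²) − 1] = ½[√1.987 − 1] = 0.205.
y₁ = 0.205 × 15.7 = 3.22 ft.
V₁ = q/y₁ = 124/3.22 = 38.6 ft/s.

V₁ = 38.6 ft/s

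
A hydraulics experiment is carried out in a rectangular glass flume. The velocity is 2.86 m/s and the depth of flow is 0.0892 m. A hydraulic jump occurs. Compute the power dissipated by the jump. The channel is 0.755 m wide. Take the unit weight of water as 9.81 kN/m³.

P = 0.254 kW

Fr₁ = V₁/√(g·y₁) = 2.86/√(9.81×0.0892) = 3.06.
Conjugate-depth relation: y₂/y₁ = ½[√(1 + 8Fr₁²) − 1] = ½[√75.78 − 1] = 3.85.
y₂ = 3.85 × 0.0892 = 0.344 m.
Head loss: ΔE = (y₂ − y₁)³/(4y₁y₂) = (0.344 − 0.0892)³/(4×0.0892×0.344) = 0.0165/0.123 = 0.134 m.
q = V₁·y₁ = 2.86 × 0.0892 = 0.255 m²/s. Q = q·b = 0.255 × 0.755 = 0.193 m³/s. P = γ·Q·ΔE = 9.81 × 0.193 × 0.134 = 0.254 kW.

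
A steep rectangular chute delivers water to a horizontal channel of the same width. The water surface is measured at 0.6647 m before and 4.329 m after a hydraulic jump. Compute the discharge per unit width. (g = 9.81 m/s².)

q = 8.395 m²/s

For a rectangular channel the momentum equation gives q² = ½·g·y₁·y₂·(y₁ + y₂) = ½×9.81×0.6647×4.329×4.994 = 70.48.
q = √70.48 = 8.395 m²/s.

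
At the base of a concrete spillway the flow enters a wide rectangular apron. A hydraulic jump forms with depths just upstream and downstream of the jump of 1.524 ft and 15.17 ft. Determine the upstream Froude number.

For a rectangular channel the momentum equation gives q² = ½·g·y₁·y₂·(y₁ + y₂) = ½×32.2×1.524×15.17×16.69 = 6214.
q = √6214 = 78.83 ft²/s.
V₁ = q/y₁ = 51.72 ft/s; Fr₁ = V₁/√(g·y₁) = 7.384.

Fr₁ = 7.384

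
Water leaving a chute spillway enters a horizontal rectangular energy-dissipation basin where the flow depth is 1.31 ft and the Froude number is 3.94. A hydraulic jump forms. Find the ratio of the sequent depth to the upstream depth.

Fr₁ = 3.94 (given).
By Bélanger, y₂/y₁ = ½[√(1 + 8Fr₁²) − 1] = ½[√125.2 − 1] = 5.09.

y₂/y₁ = 5.09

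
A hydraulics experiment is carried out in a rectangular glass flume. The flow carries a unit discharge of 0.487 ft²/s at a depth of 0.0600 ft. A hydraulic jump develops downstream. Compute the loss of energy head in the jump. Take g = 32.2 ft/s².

V₁ = q/y₁ = 0.487/0.0600 = 8.12 ft/s. Fr₁ = V₁/√(g·y₁) = 8.12/√(32.2×0.0600) = 5.84.
Bélanger equation: y₂/y₁ = ½[√(1 + 8Fr₁²) − 1] = ½[√273.8 − 1] = 7.77.
y₂ = 7.77 × 0.0600 = 0.466 ft.
V₂ = q/y₂ = 0.487/0.466 = 1.04 ft/s. E₁ = y₁ + V₁²/2g = 1.08 ft; E₂ = y₂ + V₂²/2g = 0.483 ft. ΔE = E₁ − E₂ = 0.600 ft.

ΔE = 0.600 ft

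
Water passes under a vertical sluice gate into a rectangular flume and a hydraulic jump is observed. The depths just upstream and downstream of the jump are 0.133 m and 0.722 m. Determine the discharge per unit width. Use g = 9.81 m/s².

For a rectangular channel the momentum equation gives q² = ½·g·y₁·y₂·(y₁ + y₂) = ½×9.81×0.133×0.722×0.855 = 0.403.
q = √0.403 = 0.635 m²/s.

q = 0.635 m²/s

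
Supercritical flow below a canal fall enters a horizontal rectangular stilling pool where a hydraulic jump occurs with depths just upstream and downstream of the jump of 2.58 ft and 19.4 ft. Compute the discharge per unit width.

q = 133 ft²/s

For a rectangular channel the momentum equation gives q² = ½·g·y₁·y₂·(y₁ + y₂) = ½×32.2×2.58×19.4×22.0 = 17712.
q = √17712 = 133 ft²/s.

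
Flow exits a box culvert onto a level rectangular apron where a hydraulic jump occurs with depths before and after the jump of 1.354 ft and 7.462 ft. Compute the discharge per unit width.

For a rectangular channel the momentum equation gives q² = ½·g·y₁·y₂·(y₁ + y₂) = ½×32.2×1.354×7.462×8.816 = 1434.
q = √1434 = 37.87 ft²/s.

q = 37.87 ft²/s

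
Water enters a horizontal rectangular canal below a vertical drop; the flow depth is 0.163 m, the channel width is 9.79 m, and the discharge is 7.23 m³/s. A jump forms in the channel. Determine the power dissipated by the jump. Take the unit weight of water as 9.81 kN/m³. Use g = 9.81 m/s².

P = 29.2 kW

q = Q/b = 7.23/9.79 = 0.739 m²/s; V₁ = q/y₁ = 4.53 m/s. Fr₁ = V₁/√(g·y₁) = 3.58.
By Bélanger, y₂/y₁ = ½[√(1 + 8Fr₁²) − 1] = ½[√103.7 − 1] = 4.59.
y₂ = 4.59 × 0.163 = 0.748 m.
Head loss: ΔE = (y₂ − y₁)³/(4y₁y₂) = (0.748 − 0.163)³/(4×0.163×0.748) = 0.201/0.488 = 0.411 m.
P = γ·Q·ΔE = 9.81 × 7.23 × 0.411 = 29.2 kW.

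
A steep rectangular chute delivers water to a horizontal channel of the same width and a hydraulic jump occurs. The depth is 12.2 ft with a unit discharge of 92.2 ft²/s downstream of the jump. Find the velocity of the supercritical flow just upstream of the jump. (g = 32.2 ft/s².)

V₂ = q/y₂ = 92.2/12.2 = 7.56 ft/s; Fr₂ = V₂/√(g·y₂) = 0.381.
From the momentum equation (using Fr₂), y₁/y₂ = ½[√(1 + 8Fr₂²) − 1] = ½[√2.163 − 1] = 0.235.
y₁ = 0.235 × 12.2 = 2.87 ft.
V₁ = q/y₁ = 92.2/2.87 = 32.1 ft/s.

V₁ = 32.1 ft/s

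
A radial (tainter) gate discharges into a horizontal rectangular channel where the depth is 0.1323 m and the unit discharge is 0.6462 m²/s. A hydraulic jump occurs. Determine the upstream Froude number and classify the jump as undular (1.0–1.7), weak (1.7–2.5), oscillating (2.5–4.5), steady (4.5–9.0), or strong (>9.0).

V₁ = q/y₁ = 0.6462/0.1323 = 4.884 m/s. Fr₁ = V₁/√(g·y₁) = 4.884/√(9.81×0.1323) = 4.287.
Fr₁ = 4.287 lies in the oscillating range.

Fr₁ = 4.287; oscillating jump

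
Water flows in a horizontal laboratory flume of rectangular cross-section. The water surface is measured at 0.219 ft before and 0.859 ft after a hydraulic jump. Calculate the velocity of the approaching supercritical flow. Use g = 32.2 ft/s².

V₁ = 8.25 ft/s

For a rectangular channel the momentum equation gives q² = ½·g·y₁·y₂·(y₁ + y₂) = ½×32.2×0.219×0.859×1.08 = 3.26.
q = √3.26 = 1.81 ft²/s.
V₁ = q/y₁ = 1.81/0.219 = 8.25 ft/s.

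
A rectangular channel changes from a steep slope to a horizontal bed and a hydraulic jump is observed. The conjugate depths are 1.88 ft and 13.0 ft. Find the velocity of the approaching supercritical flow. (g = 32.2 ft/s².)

V₁ = 40.7 ft/s

For a rectangular channel the momentum equation gives q² = ½·g·y₁·y₂·(y₁ + y₂) = ½×32.2×1.88×13.0×14.9 = 5855.
q = √5855 = 76.5 ft²/s.
V₁ = q/y₁ = 76.5/1.88 = 40.7 ft/s.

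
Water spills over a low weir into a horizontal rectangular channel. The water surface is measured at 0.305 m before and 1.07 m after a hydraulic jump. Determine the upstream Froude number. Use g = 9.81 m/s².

Fr₁ = 2.81

For a rectangular channel the momentum equation gives q² = ½·g·y₁·y₂·(y₁ + y₂) = ½×9.81×0.305×1.07×1.38 = 2.20.
q = √2.20 = 1.48 m²/s.
V₁ = q/y₁ = 4.86 m/s; Fr₁ = V₁/√(g·y₁) = 2.81.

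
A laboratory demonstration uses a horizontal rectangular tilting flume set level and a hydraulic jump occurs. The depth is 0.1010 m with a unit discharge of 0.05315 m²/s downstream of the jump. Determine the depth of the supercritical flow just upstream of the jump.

y₁ = 0.04034 m

V₂ = q/y₂ = 0.05315/0.1010 = 0.5262 m/s; Fr₂ = V₂/√(g·y₂) = 0.5287.
Since the conjugate-depth ratio holds either way, y₁/y₂ = ½[√(1 + 8Fr₂²) − 1] = ½[√3.2360 − 1] = 0.3994.
y₁ = 0.3994 × 0.1010 = 0.04034 m.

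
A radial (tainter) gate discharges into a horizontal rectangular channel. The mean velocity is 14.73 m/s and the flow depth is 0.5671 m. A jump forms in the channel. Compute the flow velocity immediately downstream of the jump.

V₂ = 1.765 m/s

Fr₁ = V₁/√(g·y₁) = 14.73/√(9.81×0.5671) = 6.245.
By Bélanger, y₂/y₁ = ½[√(1 + 8Fr₁²) − 1] = ½[√313.01 − 1] = 8.346.
y₂ = 8.346 × 0.5671 = 4.733 m.
q = V₁·y₁ = 14.73 × 0.5671 = 8.353 m²/s.
V₂ = q/y₂ = 8.353/4.733 = 1.765 m/s.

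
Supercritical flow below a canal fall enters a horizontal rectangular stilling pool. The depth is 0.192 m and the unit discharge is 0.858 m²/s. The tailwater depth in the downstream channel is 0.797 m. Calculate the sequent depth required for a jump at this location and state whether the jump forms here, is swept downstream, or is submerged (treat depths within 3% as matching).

V₁ = q/y₁ = 0.858/0.192 = 4.47 m/s. Fr₁ = V₁/√(g·y₁) = 4.47/√(9.81×0.192) = 3.26.
Sequent-depth ratio: y₂/y₁ = ½[√(1 + 8Fr₁²) − 1] = ½[√85.82 − 1] = 4.13.
y₂ = 4.13 × 0.192 = 0.793 m.
Tailwater y_tw = 0.797 m: y_tw ≈ y₂, so the jump forms here.

y₂ = 0.793 m; the jump forms here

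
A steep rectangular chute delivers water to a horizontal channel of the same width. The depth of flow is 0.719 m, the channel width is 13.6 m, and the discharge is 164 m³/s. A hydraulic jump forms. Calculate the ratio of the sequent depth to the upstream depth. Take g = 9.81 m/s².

q = Q/b = 164/13.6 = 12.1 m²/s; V₁ = q/y₁ = 16.8 m/s. Fr₁ = V₁/√(g·y₁) = 6.32.
Conjugate-depth relation: y₂/y₁ = ½[√(1 + 8Fr₁²) − 1] = ½[√320.0 − 1] = 8.44.

y₂/y₁ = 8.44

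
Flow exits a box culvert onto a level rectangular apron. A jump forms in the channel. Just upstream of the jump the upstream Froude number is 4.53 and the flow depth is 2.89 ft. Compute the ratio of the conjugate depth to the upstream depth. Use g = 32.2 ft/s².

y₂/y₁ = 5.93

Fr₁ = 4.53 (given).
By Bélanger, y₂/y₁ = ½[√(1 + 8Fr₁²) − 1] = ½[√165.2 − 1] = 5.93.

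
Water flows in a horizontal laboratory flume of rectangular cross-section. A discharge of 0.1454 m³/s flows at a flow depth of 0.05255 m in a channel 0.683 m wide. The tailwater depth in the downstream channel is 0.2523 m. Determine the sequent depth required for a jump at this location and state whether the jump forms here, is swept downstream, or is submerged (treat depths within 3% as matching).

y₂ = 0.3939 m; the jump is swept downstream

q = Q/b = 0.1454/0.683 = 0.2129 m²/s; V₁ = q/y₁ = 4.051 m/s. Fr₁ = V₁/√(g·y₁) = 5.642.
From the momentum equation for a rectangular channel, y₂/y₁ = ½[√(1 + 8Fr₁²) − 1] = ½[√255.68 − 1] = 7.495.
y₂ = 7.495 × 0.05255 = 0.3939 m.
Tailwater y_tw = 0.2523 m: y_tw < y₂, so the jump is swept downstream.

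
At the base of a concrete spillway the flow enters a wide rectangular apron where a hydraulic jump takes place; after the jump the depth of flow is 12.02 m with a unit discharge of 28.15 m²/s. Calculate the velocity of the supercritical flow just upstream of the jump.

V₁ = 27.33 m/s

V₂ = q/y₂ = 28.15/12.02 = 2.342 m/s; Fr₂ = V₂/√(g·y₂) = 0.2157.
The Bélanger relation is symmetric: y₁/y₂ = ½[√(1 + 8Fr₂²) − 1] = ½[√1.3721 − 1] = 0.08568.
y₁ = 0.08568 × 12.02 = 1.030 m.
V₁ = q/y₁ = 28.15/1.030 = 27.33 m/s.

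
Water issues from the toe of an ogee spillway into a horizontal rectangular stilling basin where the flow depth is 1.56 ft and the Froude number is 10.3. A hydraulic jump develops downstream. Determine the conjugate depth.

y₂ = 22.0 ft

Fr₁ = 10.3 (given).
Sequent-depth ratio: y₂/y₁ = ½[√(1 + 8Fr₁²) − 1] = ½[√849.7 − 1] = 14.1.
y₂ = 14.1 × 1.56 = 22.0 ft.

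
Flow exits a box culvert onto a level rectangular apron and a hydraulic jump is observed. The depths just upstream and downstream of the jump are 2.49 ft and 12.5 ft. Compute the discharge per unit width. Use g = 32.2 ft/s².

For a rectangular channel the momentum equation gives q² = ½·g·y₁·y₂·(y₁ + y₂) = ½×32.2×2.49×12.5×15.0 = 7512.
q = √7512 = 86.7 ft²/s.

q = 86.7 ft²/s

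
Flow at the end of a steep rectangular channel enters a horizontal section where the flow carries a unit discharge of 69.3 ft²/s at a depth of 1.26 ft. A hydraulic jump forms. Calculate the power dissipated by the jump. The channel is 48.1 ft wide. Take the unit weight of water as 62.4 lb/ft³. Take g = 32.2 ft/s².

V₁ = q/y₁ = 69.3/1.26 = 55.0 ft/s. Fr₁ = V₁/√(g·y₁) = 55.0/√(32.2×1.26) = 8.63.
By Bélanger, y₂/y₁ = ½[√(1 + 8Fr₁²) − 1] = ½[√597.5 − 1] = 11.7.
y₂ = 11.7 × 1.26 = 14.8 ft.
Head loss: ΔE = (y₂ − y₁)³/(4y₁y₂) = (14.8 − 1.26)³/(4×1.26×14.8) = 2465/74.4 = 33.1 ft.
Q = q·b = 69.3 × 48.1 = 3333 cfs. P = γ·Q·ΔE/550 = 62.4 × 3333 × 33.1 / 550 = 12526 hp.

P = 12526 hp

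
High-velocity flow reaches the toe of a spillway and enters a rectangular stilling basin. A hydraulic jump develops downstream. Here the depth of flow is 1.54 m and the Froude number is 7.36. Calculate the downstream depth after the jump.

y₂ = 15.3 m

Fr₁ = 7.36 (given).
From the momentum equation for a rectangular channel, y₂/y₁ = ½[√(1 + 8Fr₁²) − 1] = ½[√434.4 − 1] = 9.92.
y₂ = 9.92 × 1.54 = 15.3 m.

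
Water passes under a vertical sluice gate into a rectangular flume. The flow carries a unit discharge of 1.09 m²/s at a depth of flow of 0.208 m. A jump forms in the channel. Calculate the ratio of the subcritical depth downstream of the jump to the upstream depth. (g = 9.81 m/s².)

V₁ = q/y₁ = 1.09/0.208 = 5.24 m/s. Fr₁ = V₁/√(g·y₁) = 5.24/√(9.81×0.208) = 3.67.
Conjugate-depth relation: y₂/y₁ = ½[√(1 + 8Fr₁²) − 1] = ½[√108.7 − 1] = 4.71.

y₂/y₁ = 4.71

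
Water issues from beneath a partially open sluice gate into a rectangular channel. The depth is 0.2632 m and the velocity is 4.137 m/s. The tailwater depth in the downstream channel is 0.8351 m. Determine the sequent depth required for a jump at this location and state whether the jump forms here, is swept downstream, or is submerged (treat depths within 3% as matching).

y₂ = 0.8357 m; the jump forms here

Fr₁ = V₁/√(g·y₁) = 4.137/√(9.81×0.2632) = 2.575.
By Bélanger, y₂/y₁ = ½[√(1 + 8Fr₁²) − 1] = ½[√54.028 − 1] = 3.175.
y₂ = 3.175 × 0.2632 = 0.8357 m.
Tailwater y_tw = 0.8351 m: y_tw ≈ y₂, so the jump forms here.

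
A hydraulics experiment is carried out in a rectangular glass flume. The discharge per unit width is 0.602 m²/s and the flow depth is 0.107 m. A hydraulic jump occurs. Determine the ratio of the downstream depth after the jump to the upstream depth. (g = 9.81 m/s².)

y₂/y₁ = 7.28

V₁ = q/y₁ = 0.602/0.107 = 5.63 m/s. Fr₁ = V₁/√(g·y₁) = 5.63/√(9.81×0.107) = 5.49.
From the momentum equation for a rectangular channel, y₂/y₁ = ½[√(1 + 8Fr₁²) − 1] = ½[√242.2 − 1] = 7.28.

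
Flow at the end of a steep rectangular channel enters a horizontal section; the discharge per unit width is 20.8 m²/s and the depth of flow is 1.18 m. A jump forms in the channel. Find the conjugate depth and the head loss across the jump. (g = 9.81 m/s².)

V₁ = q/y₁ = 20.8/1.18 = 17.6 m/s. Fr₁ = V₁/√(g·y₁) = 17.6/√(9.81×1.18) = 5.18.
Conjugate-depth relation: y₂/y₁ = ½[√(1 + 8Fr₁²) − 1] = ½[√215.7 − 1] = 6.84.
y₂ = 6.84 × 1.18 = 8.08 m.
Head loss: ΔE = (y₂ − y₁)³/(4y₁y₂) = (8.08 − 1.18)³/(4×1.18×8.08) = 328/38.1 = 8.60 m.

y₂ = 8.08 m; ΔE = 8.60 m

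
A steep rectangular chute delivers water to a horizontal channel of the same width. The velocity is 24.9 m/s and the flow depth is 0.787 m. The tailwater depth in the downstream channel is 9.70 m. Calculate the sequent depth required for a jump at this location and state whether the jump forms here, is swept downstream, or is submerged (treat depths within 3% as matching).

y₂ = 9.59 m; the jump forms here

Fr₁ = V₁/√(g·y₁) = 24.9/√(9.81×0.787) = 8.96.
Conjugate-depth relation: y₂/y₁ = ½[√(1 + 8Fr₁²) − 1] = ½[√643.5 − 1] = 12.2.
y₂ = 12.2 × 0.787 = 9.59 m.
Tailwater y_tw = 9.70 m: y_tw ≈ y₂, so the jump forms here.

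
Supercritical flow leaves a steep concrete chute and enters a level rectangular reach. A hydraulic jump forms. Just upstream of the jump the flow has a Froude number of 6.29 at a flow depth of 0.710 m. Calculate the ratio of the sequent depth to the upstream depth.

y₂/y₁ = 8.41

Fr₁ = 6.29 (given).
Conjugate-depth relation: y₂/y₁ = ½[√(1 + 8Fr₁²) − 1] = ½[√317.5 − 1] = 8.41.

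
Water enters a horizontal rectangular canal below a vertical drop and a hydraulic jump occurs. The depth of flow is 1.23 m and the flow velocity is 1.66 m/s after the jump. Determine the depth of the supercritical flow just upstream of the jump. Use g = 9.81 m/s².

Fr₂ = V₂/√(g·y₂) = 1.66/√(9.81×1.23) = 0.478.
Applying the sequent-depth relation in reverse, y₁/y₂ = ½[√(1 + 8Fr₂²) − 1] = ½[√2.827 − 1] = 0.341.
y₁ = 0.341 × 1.23 = 0.419 m.

y₁ = 0.419 m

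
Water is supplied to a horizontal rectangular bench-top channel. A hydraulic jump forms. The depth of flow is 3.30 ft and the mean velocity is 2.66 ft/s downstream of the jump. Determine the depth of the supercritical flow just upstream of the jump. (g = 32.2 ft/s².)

y₁ = 0.393 ft

Fr₂ = V₂/√(g·y₂) = 2.66/√(32.2×3.30) = 0.258.
Applying the sequent-depth relation in reverse, y₁/y₂ = ½[√(1 + 8Fr₂²) − 1] = ½[√1.533 − 1] = 0.119.
y₁ = 0.119 × 3.30 = 0.393 ft.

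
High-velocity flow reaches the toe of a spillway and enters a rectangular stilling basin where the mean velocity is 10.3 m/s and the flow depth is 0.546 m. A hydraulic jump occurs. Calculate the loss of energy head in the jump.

Fr₁ = V₁/√(g·y₁) = 10.3/√(9.81×0.546) = 4.45.
By Bélanger, y₂/y₁ = ½[√(1 + 8Fr₁²) − 1] = ½[√159.5 − 1] = 5.81.
y₂ = 5.81 × 0.546 = 3.17 m.
Head loss: ΔE = (y₂ − y₁)³/(4y₁y₂) = (3.17 − 0.546)³/(4×0.546×3.17) = 18.2/6.93 = 2.62 m.

ΔE = 2.62 m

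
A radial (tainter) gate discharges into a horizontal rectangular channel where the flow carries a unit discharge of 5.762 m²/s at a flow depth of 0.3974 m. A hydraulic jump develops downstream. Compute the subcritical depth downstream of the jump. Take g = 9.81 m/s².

y₂ = 3.933 m

V₁ = q/y₁ = 5.762/0.3974 = 14.50 m/s. Fr₁ = V₁/√(g·y₁) = 14.50/√(9.81×0.3974) = 7.343.
Sequent-depth ratio: y₂/y₁ = ½[√(1 + 8Fr₁²) − 1] = ½[√432.40 − 1] = 9.897.
y₂ = 9.897 × 0.3974 = 3.933 m.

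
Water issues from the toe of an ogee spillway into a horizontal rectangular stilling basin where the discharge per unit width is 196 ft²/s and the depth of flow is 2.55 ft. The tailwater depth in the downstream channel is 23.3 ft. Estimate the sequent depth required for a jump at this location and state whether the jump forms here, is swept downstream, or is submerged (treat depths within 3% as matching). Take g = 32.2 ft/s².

V₁ = q/y₁ = 196/2.55 = 76.9 ft/s. Fr₁ = V₁/√(g·y₁) = 76.9/√(32.2×2.55) = 8.48.
Sequent-depth ratio: y₂/y₁ = ½[√(1 + 8Fr₁²) − 1] = ½[√576.6 − 1] = 11.5.
y₂ = 11.5 × 2.55 = 29.3 ft.
Tailwater y_tw = 23.3 ft: y_tw < y₂, so the jump is swept downstream.

y₂ = 29.3 ft; the jump is swept downstream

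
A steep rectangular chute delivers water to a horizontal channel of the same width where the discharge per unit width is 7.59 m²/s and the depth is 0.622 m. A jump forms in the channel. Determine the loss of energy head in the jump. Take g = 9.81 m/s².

ΔE = 3.99 m

V₁ = q/y₁ = 7.59/0.622 = 12.2 m/s. Fr₁ = V₁/√(g·y₁) = 12.2/√(9.81×0.622) = 4.94.
Conjugate-depth relation: y₂/y₁ = ½[√(1 + 8Fr₁²) − 1] = ½[√196.2 − 1] = 6.50.
y₂ = 6.50 × 0.622 = 4.05 m.
Head loss: ΔE = (y₂ − y₁)³/(4y₁y₂) = (4.05 − 0.622)³/(4×0.622×4.05) = 40.1/10.1 = 3.99 m.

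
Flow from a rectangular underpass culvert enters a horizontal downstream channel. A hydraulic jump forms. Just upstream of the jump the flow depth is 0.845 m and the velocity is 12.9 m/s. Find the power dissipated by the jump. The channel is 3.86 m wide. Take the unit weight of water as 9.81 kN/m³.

P = 1705 kW

Fr₁ = V₁/√(g·y₁) = 12.9/√(9.81×0.845) = 4.48.
Conjugate-depth relation: y₂/y₁ = ½[√(1 + 8Fr₁²) − 1] = ½[√161.6 − 1] = 5.86.
y₂ = 5.86 × 0.845 = 4.95 m.
Head loss: ΔE = (y₂ − y₁)³/(4y₁y₂) = (4.95 − 0.845)³/(4×0.845×4.95) = 69.1/16.7 = 4.13 m.
q = V₁·y₁ = 12.9 × 0.845 = 10.9 m²/s. Q = q·b = 10.9 × 3.86 = 42.1 m³/s. P = γ·Q·ΔE = 9.81 × 42.1 × 4.13 = 1705 kW.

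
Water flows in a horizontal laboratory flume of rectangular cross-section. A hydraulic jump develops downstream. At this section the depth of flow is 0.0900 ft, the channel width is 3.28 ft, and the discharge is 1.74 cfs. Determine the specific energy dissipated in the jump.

q = Q/b = 1.74/3.28 = 0.530 ft²/s; V₁ = q/y₁ = 5.89 ft/s. Fr₁ = V₁/√(g·y₁) = 3.46.
By Bélanger, y₂/y₁ = ½[√(1 + 8Fr₁²) − 1] = ½[√96.91 − 1] = 4.42.
y₂ = 4.42 × 0.0900 = 0.398 ft.
Head loss: ΔE = (y₂ − y₁)³/(4y₁y₂) = (0.398 − 0.0900)³/(4×0.0900×0.398) = 0.0292/0.143 = 0.204 ft.

ΔE = 0.204 ft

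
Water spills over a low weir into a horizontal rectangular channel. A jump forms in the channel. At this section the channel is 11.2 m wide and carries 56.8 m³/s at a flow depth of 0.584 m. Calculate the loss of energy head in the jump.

ΔE = 1.53 m

q = Q/b = 56.8/11.2 = 5.07 m²/s; V₁ = q/y₁ = 8.68 m/s. Fr₁ = V₁/√(g·y₁) = 3.63.
From the momentum equation for a rectangular channel, y₂/y₁ = ½[√(1 + 8Fr₁²) − 1] = ½[√106.3 − 1] = 4.66.
y₂ = 4.66 × 0.584 = 2.72 m.
V₂ = q/y₂ = 5.07/2.72 = 1.87 m/s. E₁ = y₁ + V₁²/2g = 4.43 m; E₂ = y₂ + V₂²/2g = 2.90 m. ΔE = E₁ − E₂ = 1.53 m.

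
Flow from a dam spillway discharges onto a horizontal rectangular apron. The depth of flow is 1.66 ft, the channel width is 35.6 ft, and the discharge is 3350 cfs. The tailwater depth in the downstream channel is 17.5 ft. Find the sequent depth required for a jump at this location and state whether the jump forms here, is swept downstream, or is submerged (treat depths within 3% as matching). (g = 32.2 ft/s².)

y₂ = 17.4 ft; the jump forms here

q = Q/b = 3350/35.6 = 94.1 ft²/s; V₁ = q/y₁ = 56.7 ft/s. Fr₁ = V₁/√(g·y₁) = 7.75.
Conjugate-depth relation: y₂/y₁ = ½[√(1 + 8Fr₁²) − 1] = ½[√481.9 − 1] = 10.5.
y₂ = 10.5 × 1.66 = 17.4 ft.
Tailwater y_tw = 17.5 ft: y_tw ≈ y₂, so the jump forms here.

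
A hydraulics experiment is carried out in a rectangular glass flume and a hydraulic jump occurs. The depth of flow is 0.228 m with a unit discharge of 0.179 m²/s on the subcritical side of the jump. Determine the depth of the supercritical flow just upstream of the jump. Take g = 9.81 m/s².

y₁ = 0.0901 m

V₂ = q/y₂ = 0.179/0.228 = 0.785 m/s; Fr₂ = V₂/√(g·y₂) = 0.525.
From the momentum equation (using Fr₂), y₁/y₂ = ½[√(1 + 8Fr₂²) − 1] = ½[√3.205 − 1] = 0.395.
y₁ = 0.395 × 0.228 = 0.0901 m.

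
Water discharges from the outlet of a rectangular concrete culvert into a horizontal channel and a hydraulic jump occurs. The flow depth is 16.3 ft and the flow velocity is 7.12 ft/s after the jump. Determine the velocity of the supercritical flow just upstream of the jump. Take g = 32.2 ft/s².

V₁ = 43.0 ft/s

Fr₂ = V₂/√(g·y₂) = 7.12/√(32.2×16.3) = 0.311.
Applying the sequent-depth relation in reverse, y₁/y₂ = ½[√(1 + 8Fr₂²) − 1] = ½[√1.773 − 1] = 0.166.
y₁ = 0.166 × 16.3 = 2.70 ft.
V₁ = q/y₁ = 116/2.70 = 43.0 ft/s.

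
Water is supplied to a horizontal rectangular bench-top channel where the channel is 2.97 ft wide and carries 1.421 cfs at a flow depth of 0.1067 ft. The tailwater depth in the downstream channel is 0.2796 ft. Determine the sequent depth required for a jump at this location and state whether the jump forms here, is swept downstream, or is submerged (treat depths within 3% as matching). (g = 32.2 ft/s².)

q = Q/b = 1.421/2.97 = 0.4785 ft²/s; V₁ = q/y₁ = 4.484 ft/s. Fr₁ = V₁/√(g·y₁) = 2.419.
Bélanger equation: y₂/y₁ = ½[√(1 + 8Fr₁²) − 1] = ½[√47.818 − 1] = 2.958.
y₂ = 2.958 × 0.1067 = 0.3156 ft.
Tailwater y_tw = 0.2796 ft: y_tw < y₂, so the jump is swept downstream.

y₂ = 0.3156 ft; the jump is swept downstream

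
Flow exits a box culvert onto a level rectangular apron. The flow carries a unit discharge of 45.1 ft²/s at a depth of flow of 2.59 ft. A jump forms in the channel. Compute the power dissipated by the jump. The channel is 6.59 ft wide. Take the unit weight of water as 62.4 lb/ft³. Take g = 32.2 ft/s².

P = 18.7 hp

V₁ = q/y₁ = 45.1/2.59 = 17.4 ft/s. Fr₁ = V₁/√(g·y₁) = 17.4/√(32.2×2.59) = 1.91.
By Bélanger, y₂/y₁ = ½[√(1 + 8Fr₁²) − 1] = ½[√30.09 − 1] = 2.24.
y₂ = 2.24 × 2.59 = 5.81 ft.
Head loss: ΔE = (y₂ − y₁)³/(4y₁y₂) = (5.81 − 2.59)³/(4×2.59×5.81) = 33.3/60.2 = 0.554 ft.
Q = q·b = 45.1 × 6.59 = 297 cfs. P = γ·Q·ΔE/550 = 62.4 × 297 × 0.554 / 550 = 18.7 hp.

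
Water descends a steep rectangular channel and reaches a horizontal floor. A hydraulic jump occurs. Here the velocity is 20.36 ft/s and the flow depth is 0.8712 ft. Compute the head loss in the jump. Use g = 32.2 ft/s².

ΔE = 2.726 ft

Fr₁ = V₁/√(g·y₁) = 20.36/√(32.2×0.8712) = 3.844.
Bélanger equation: y₂/y₁ = ½[√(1 + 8Fr₁²) − 1] = ½[√119.21 − 1] = 4.959.
y₂ = 4.959 × 0.8712 = 4.321 ft.
Head loss: ΔE = (y₂ − y₁)³/(4y₁y₂) = (4.321 − 0.8712)³/(4×0.8712×4.321) = 41.04/15.06 = 2.726 ft.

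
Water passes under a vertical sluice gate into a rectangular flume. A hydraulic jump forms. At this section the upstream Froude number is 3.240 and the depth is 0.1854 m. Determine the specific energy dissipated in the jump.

ΔE = 0.3390 m

Fr₁ = 3.240 (given).
From the momentum equation for a rectangular channel, y₂/y₁ = ½[√(1 + 8Fr₁²) − 1] = ½[√84.981 − 1] = 4.109.
y₂ = 4.109 × 0.1854 = 0.7619 m.
V₁ = Fr₁·√(g·y₁) = 3.240×√(9.81×0.1854) = 4.370 m/s; q = V₁·y₁ = 0.8101 m²/s. V₂ = q/y₂ = 0.8101/0.7619 = 1.063 m/s. E₁ = y₁ + V₁²/2g = 1.159 m; E₂ = y₂ + V₂²/2g = 0.8195 m. ΔE = E₁ − E₂ = 0.3390 m.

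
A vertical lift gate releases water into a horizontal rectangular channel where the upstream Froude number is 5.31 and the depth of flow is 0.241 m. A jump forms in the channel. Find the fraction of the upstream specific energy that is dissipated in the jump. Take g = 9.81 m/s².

Fr₁ = 5.31 (given).
Sequent-depth ratio: y₂/y₁ = ½[√(1 + 8Fr₁²) − 1] = ½[√226.6 − 1] = 7.03.
y₂ = 7.03 × 0.241 = 1.69 m.
E₁ = y₁(1 + Fr₁²/2) = 0.241×(1 + 5.31²/2) = 3.64 m. ΔE = (y₂ − y₁)³/(4y₁y₂) = 1.88 m. ΔE/E₁ = 1.88/3.64 = 0.516.

ΔE/E₁ = 0.516 (51.6%)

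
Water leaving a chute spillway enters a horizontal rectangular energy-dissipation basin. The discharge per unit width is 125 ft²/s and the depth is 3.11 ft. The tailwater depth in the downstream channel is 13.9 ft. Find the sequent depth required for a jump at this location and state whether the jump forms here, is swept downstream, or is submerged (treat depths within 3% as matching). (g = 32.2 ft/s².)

V₁ = q/y₁ = 125/3.11 = 40.2 ft/s. Fr₁ = V₁/√(g·y₁) = 40.2/√(32.2×3.11) = 4.02.
Bélanger equation: y₂/y₁ = ½[√(1 + 8Fr₁²) − 1] = ½[√130.1 − 1] = 5.20.
y₂ = 5.20 × 3.11 = 16.2 ft.
Tailwater y_tw = 13.9 ft: y_tw < y₂, so the jump is swept downstream.

y₂ = 16.2 ft; the jump is swept downstream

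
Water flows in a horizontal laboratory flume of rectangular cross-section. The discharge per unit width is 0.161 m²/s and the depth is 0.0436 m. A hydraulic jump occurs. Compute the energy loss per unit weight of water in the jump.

V₁ = q/y₁ = 0.161/0.0436 = 3.69 m/s. Fr₁ = V₁/√(g·y₁) = 3.69/√(9.81×0.0436) = 5.65.
Conjugate-depth relation: y₂/y₁ = ½[√(1 + 8Fr₁²) − 1] = ½[√256.0 − 1] = 7.50.
y₂ = 7.50 × 0.0436 = 0.327 m.
Head loss: ΔE = (y₂ − y₁)³/(4y₁y₂) = (0.327 − 0.0436)³/(4×0.0436×0.327) = 0.0228/0.0570 = 0.399 m.

ΔE = 0.399 m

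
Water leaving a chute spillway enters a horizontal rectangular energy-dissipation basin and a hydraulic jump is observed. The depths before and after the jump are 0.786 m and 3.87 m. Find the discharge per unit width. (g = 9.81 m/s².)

q = 8.33 m²/s

For a rectangular channel the momentum equation gives q² = ½·g·y₁·y₂·(y₁ + y₂) = ½×9.81×0.786×3.87×4.66 = 69.5.
q = √69.5 = 8.33 m²/s.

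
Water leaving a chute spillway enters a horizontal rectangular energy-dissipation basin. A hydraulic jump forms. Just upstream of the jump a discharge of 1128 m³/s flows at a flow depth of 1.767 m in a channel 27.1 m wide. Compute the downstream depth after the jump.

y₂ = 13.28 m

q = Q/b = 1128/27.1 = 41.62 m²/s; V₁ = q/y₁ = 23.56 m/s. Fr₁ = V₁/√(g·y₁) = 5.658.
By Bélanger, y₂/y₁ = ½[√(1 + 8Fr₁²) − 1] = ½[√257.09 − 1] = 7.517.
y₂ = 7.517 × 1.767 = 13.28 m.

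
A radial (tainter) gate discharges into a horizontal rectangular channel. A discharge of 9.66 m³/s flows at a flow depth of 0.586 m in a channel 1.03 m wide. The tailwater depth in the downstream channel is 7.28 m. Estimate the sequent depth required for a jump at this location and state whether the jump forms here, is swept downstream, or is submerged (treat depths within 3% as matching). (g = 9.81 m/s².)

q = Q/b = 9.66/1.03 = 9.38 m²/s; V₁ = q/y₁ = 16.0 m/s. Fr₁ = V₁/√(g·y₁) = 6.68.
From the momentum equation for a rectangular channel, y₂/y₁ = ½[√(1 + 8Fr₁²) − 1] = ½[√357.5 − 1] = 8.95.
y₂ = 8.95 × 0.586 = 5.25 m.
Tailwater y_tw = 7.28 m: y_tw > y₂, so the jump is submerged.

y₂ = 5.25 m; the jump is submerged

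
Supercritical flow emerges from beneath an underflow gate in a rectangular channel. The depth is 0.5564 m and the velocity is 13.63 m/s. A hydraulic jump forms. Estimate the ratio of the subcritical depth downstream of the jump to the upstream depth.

y₂/y₁ = 7.766

Fr₁ = V₁/√(g·y₁) = 13.63/√(9.81×0.5564) = 5.834.
From the momentum equation for a rectangular channel, y₂/y₁ = ½[√(1 + 8Fr₁²) − 1] = ½[√273.29 − 1] = 7.766.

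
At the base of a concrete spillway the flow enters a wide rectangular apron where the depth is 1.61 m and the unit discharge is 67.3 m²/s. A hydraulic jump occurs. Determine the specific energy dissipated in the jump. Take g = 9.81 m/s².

ΔE = 67.1 m

V₁ = q/y₁ = 67.3/1.61 = 41.8 m/s. Fr₁ = V₁/√(g·y₁) = 41.8/√(9.81×1.61) = 10.5.
Bélanger equation: y₂/y₁ = ½[√(1 + 8Fr₁²) − 1] = ½[√886.1 − 1] = 14.4.
y₂ = 14.4 × 1.61 = 23.2 m.
Head loss: ΔE = (y₂ − y₁)³/(4y₁y₂) = (23.2 − 1.61)³/(4×1.61×23.2) = 10004/149 = 67.1 m.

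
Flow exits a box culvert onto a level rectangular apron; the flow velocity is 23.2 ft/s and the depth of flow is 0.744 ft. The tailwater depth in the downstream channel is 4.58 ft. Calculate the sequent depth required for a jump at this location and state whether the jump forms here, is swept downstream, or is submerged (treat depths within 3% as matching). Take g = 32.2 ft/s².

y₂ = 4.63 ft; the jump forms here

Fr₁ = V₁/√(g·y₁) = 23.2/√(32.2×0.744) = 4.74.
Sequent-depth ratio: y₂/y₁ = ½[√(1 + 8Fr₁²) − 1] = ½[√180.7 − 1] = 6.22.
y₂ = 6.22 × 0.744 = 4.63 ft.
Tailwater y_tw = 4.58 ft: y_tw ≈ y₂, so the jump forms here.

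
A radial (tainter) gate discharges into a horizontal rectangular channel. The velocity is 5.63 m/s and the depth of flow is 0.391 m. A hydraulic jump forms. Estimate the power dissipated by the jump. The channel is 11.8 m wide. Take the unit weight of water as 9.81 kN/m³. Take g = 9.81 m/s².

Fr₁ = V₁/√(g·y₁) = 5.63/√(9.81×0.391) = 2.87.
By Bélanger, y₂/y₁ = ½[√(1 + 8Fr₁²) − 1] = ½[√67.11 − 1] = 3.60.
y₂ = 3.60 × 0.391 = 1.41 m.
Head loss: ΔE = (y₂ − y₁)³/(4y₁y₂) = (1.41 − 0.391)³/(4×0.391×1.41) = 1.05/2.20 = 0.476 m.
q = V₁·y₁ = 5.63 × 0.391 = 2.20 m²/s. Q = q·b = 2.20 × 11.8 = 26.0 m³/s. P = γ·Q·ΔE = 9.81 × 26.0 × 0.476 = 121 kW.

P = 121 kW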